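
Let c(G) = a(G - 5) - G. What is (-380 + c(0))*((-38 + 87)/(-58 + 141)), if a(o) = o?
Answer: -18865/83 ≈ -227.29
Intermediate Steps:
c(G) = -5 (c(G) = (G - 5) - G = (-5 + G) - G = -5)
(-380 + c(0))*((-38 + 87)/(-58 + 141)) = (-380 - 5)*((-38 + 87)/(-58 + 141)) = -18865/83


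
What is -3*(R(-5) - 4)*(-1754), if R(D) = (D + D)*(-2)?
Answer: 84192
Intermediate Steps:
R(D) = -4*D (R(D) = (2*D)*(-2) = -4*D)
-3*(R(-5) - 4)*(-1754) = -3*(-4*(-5) - 4)*(-1754) = -3*(20 - 4)*(-1754) = -3*16*(-1754) = -48*(-1754) = 84192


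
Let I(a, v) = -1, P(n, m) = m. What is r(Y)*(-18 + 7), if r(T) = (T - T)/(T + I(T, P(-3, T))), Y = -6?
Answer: 0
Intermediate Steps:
r(T) = 0 (r(T) = (T - T)/(T - 1) = 0/(-1 + T) = 0)
r(Y)*(-18 + 7) = 0*(-18 + 7) = 0*(-11) = 0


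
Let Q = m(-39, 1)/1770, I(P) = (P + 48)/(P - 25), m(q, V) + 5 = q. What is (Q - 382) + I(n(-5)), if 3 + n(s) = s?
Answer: -1243604/3245 ≈ -383.24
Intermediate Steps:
n(s) = -3 + s
m(q, V) = -5 + q
I(P) = (48 + P)/(-25 + P)
Q = -22/885 (Q = (-5 - 39)/1770 = -44*1/1770 = -22/885 ≈ -0.024859)
(Q - 382) + I(n(-5)) = (-22/885 - 382) + (48 + (-3 - 5))/(-25 + (-3 - 5)) = -338092/885 + (48 - 8)/(-25 - 8) = -338092/885 + 40/(-33) = -338092/885 - 1/33*40 = -338092/885 - 40/33 = -1243604/3245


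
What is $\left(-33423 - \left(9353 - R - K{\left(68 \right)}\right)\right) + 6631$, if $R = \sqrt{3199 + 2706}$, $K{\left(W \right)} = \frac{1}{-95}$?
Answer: $- \frac{3433776}{95} + \sqrt{5905} \approx -36068.0$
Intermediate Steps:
$K{\left(W \right)} = - \frac{1}{95}$
$R = \sqrt{5905} \approx 76.844$
$\left(-33423 - \left(9353 - R - K{\left(68 \right)}\right)\right) + 6631 = \left(-33423 - \left(\frac{888536}{95} - \sqrt{5905}\right)\right) + 6631 = \left(- \frac{4063721}{95} + \sqrt{5905}\right) + 6631 = - \frac{3433776}{95} + \sqrt{5905}$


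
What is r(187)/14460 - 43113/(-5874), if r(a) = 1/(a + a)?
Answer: 3532679309/481315560 ≈ 7.3396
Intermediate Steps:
r(a) = 1/(2*a)
r(187)/14460 - 43113/(-5874) = ((½)/187)/14460 - 43113/(-5874) = ((½)*(1/187))*(1/14460) - 43113*(-1/5874) = (1/374)*(1/14460) + 14371/1958 = 1/5408040 + 14371/1958 = 3532679309/481315560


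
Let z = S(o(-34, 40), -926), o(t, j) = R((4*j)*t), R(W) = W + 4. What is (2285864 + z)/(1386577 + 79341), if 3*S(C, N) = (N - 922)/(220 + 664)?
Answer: 252587895/161983939 ≈ 1.5593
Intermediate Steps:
R(W) = 4 + W
o(t, j) = 4 + 4*j*t (o(t, j) = 4 + (4*j)*t = 4 + 4*j*t)
S(C, N) = -461/1326 + N/2652 (S(C, N) = ((N - 922)/(220 + 664))/3 = ((-922 + N)/884)/3 = ((-922 + N)*(1/884))/3 = (-461/442 + N/884)/3 = -461/1326 + N/2652)
z = -154/221 (z = -461/1326 + (1/2652)*(-926) = -461/1326 - 463/1326 = -154/221 ≈ -0.69683)
(2285864 + z)/(1386577 + 79341) = (2285864 - 154/221)/(1386577 + 79341) = (505175790/221)/1465918 = (505175790/221)*(1/1465918) = 252587895/161983939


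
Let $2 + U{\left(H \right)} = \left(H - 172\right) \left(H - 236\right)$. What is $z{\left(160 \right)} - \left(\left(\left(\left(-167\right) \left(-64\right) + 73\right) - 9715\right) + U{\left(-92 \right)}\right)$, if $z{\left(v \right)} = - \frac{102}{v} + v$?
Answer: $- \frac{6998131}{80} \approx -87477.0$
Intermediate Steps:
$U{\left(H \right)} = -2 + \left(-236 + H\right) \left(-172 + H\right)$ ($U{\left(H \right)} = -2 + \left(H - 172\right) \left(H - 236\right) = -2 + \left(-172 + H\right) \left(-236 + H\right) = -2 + \left(-236 + H\right) \left(-172 + H\right)$)
$z{\left(v \right)} = v - \frac{102}{v}$
$z{\left(160 \right)} - \left(\left(\left(\left(-167\right) \left(-64\right) + 73\right) - 9715\right) + U{\left(-92 \right)}\right) = \left(160 - \frac{102}{160}\right) - \left(\left(\left(\left(-167\right) \left(-64\right) + 73\right) - 9715\right) + \left(40590 + \left(-92\right)^{2} - -37536\right)\right) = \left(160 - \frac{51}{80}\right) - \left(\left(\left(10688 + 73\right) - 9715\right) + \left(40590 + 8464 + 37536\right)\right) = \left(160 - \frac{51}{80}\right) - \left(\left(10761 - 9715\right) + 86590\right) = \frac{12749}{80} - \left(1046 + 86590\right) = \frac{12749}{80} - 87636 = - \frac{6998131}{80}$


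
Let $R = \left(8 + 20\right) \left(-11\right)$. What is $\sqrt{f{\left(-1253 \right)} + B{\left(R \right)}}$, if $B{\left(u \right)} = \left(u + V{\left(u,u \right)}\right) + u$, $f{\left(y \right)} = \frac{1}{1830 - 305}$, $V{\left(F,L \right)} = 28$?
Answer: $\frac{i \sqrt{54698639}}{305} \approx 24.249 i$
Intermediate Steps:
$R = -308$ ($R = 28 \left(-11\right) = -308$)
$f{\left(y \right)} = \frac{1}{1525}$
$B{\left(u \right)} = 28 + 2 u$ ($B{\left(u \right)} = \left(u + 28\right) + u = \left(28 + u\right) + u = 28 + 2 u$)
$\sqrt{f{\left(-1253 \right)} + B{\left(R \right)}} = \sqrt{\frac{1}{1525} + \left(28 + 2 \left(-308\right)\right)} = \sqrt{\frac{1}{1525} + \left(28 - 616\right)} = \sqrt{\frac{1}{1525} - 588} = \sqrt{- \frac{896699}{1525}} = \frac{i \sqrt{54698639}}{305}$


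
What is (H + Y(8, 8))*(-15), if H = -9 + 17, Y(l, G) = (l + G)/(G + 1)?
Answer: -440/3 ≈ -146.67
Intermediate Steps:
Y(l, G) = (G + l)/(1 + G)
H = 8
(H + Y(8, 8))*(-15) = (8 + (8 + 8)/(1 + 8))*(-15) = (8 + 16/9)*(-15) = (88/9)*(-15) = -440/3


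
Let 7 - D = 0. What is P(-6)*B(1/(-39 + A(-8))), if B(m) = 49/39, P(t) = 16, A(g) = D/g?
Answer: 784/39 ≈ 20.103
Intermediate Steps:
D = 7 (D = 7 - 1*0 = 7 + 0 = 7)
A(g) = 7/g
B(m) = 49/39 (B(m) = 49*(1/39) = 49/39)
P(-6)*B(1/(-39 + A(-8))) = 16*(49/39) = 784/39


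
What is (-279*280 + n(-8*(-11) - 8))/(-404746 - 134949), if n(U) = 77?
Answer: 78043/539695 ≈ 0.14461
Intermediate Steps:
(-279*280 + n(-8*(-11) - 8))/(-404746 - 134949) = (-279*280 + 77)/(-404746 - 134949) = (-78120 + 77)/(-539695) = -78043*(-1/539695) = 78043/539695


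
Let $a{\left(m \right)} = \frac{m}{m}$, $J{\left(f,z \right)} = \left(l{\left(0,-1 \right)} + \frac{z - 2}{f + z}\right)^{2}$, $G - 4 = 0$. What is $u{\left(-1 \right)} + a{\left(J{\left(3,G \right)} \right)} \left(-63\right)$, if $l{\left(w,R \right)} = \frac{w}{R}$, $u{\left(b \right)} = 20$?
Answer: $-43$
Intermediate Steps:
$G = 4$ ($G = 4 + 0 = 4$)
$J{\left(f,z \right)} = \frac{\left(-2 + z\right)^{2}}{\left(f + z\right)^{2}}$ ($J{\left(f,z \right)} = \left(\frac{0}{-1} + \frac{z - 2}{f + z}\right)^{2} = \left(0 \left(-1\right) + \frac{-2 + z}{f + z}\right)^{2} = \left(0 + \frac{-2 + z}{f + z}\right)^{2} = \left(\frac{-2 + z}{f + z}\right)^{2} = \frac{\left(-2 + z\right)^{2}}{\left(f + z\right)^{2}}$)
$a{\left(m \right)} = 1$
$u{\left(-1 \right)} + a{\left(J{\left(3,G \right)} \right)} \left(-63\right) = 20 + 1 \left(-63\right) = 20 - 63 = -43$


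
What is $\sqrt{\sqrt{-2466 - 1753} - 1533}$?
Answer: $\sqrt{-1533 + i \sqrt{4219}} \approx 0.8293 + 39.162 i$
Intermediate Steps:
$\sqrt{\sqrt{-2466 - 1753} - 1533} = \sqrt{\sqrt{-4219} - 1533} = \sqrt{i \sqrt{4219} - 1533} = \sqrt{-1533 + i \sqrt{4219}}$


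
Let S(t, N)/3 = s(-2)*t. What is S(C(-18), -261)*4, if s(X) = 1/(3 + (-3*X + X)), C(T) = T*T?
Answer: 3888/7 ≈ 555.43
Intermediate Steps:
C(T) = T**2
s(X) = 1/(3 - 2*X)
S(t, N) = 3*t/7 (S(t, N) = 3*((-1/(-3 + 2*(-2)))*t) = 3*((-1/(-3 - 4))*t) = 3*((-1/(-7))*t) = 3*((-1*(-1/7))*t) = 3*(t/7) = 3*t/7)
S(C(-18), -261)*4 = ((3/7)*(-18)**2)*4 = ((3/7)*324)*4 = (972/7)*4 = 3888/7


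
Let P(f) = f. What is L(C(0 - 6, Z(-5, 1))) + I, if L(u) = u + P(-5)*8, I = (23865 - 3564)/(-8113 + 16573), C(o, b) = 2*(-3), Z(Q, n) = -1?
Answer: -122953/2820 ≈ -43.600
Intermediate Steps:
C(o, b) = -6
I = 6767/2820 (I = 20301/8460 = 20301*(1/8460) = 6767/2820 ≈ 2.3996)
L(u) = -40 + u (L(u) = u - 5*8 = u - 40 = -40 + u)
L(C(0 - 6, Z(-5, 1))) + I = (-40 - 6) + 6767/2820 = -46 + 6767/2820 = -122953/2820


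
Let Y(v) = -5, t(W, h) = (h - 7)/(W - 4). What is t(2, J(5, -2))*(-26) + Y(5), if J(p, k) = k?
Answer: -122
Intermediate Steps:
t(W, h) = (-7 + h)/(-4 + W)
t(2, J(5, -2))*(-26) + Y(5) = ((-7 - 2)/(-4 + 2))*(-26) - 5 = (-9/(-2))*(-26) - 5 = -1/2*(-9)*(-26) - 5 = (9/2)*(-26) - 5 = -117 - 5 = -122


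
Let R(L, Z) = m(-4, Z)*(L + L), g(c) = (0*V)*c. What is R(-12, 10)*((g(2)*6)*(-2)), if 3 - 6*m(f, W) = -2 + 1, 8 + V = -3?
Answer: 0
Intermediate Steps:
V = -11 (V = -8 - 3 = -11)
m(f, W) = 2/3 (m(f, W) = 1/2 - (-2 + 1)/6 = 1/2 - 1/6*(-1) = 1/2 + 1/6 = 2/3)
g(c) = 0 (g(c) = (0*(-11))*c = 0*c = 0)
R(L, Z) = 4*L/3 (R(L, Z) = 2*(L + L)/3 = 2*(2*L)/3 = 4*L/3)
R(-12, 10)*((g(2)*6)*(-2)) = ((4/3)*(-12))*((0*6)*(-2)) = -0*(-2) = -16*0 = 0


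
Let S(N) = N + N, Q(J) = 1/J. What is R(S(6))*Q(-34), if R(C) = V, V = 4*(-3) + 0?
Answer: 6/17 ≈ 0.35294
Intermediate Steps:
S(N) = 2*N
V = -12 (V = -12 + 0 = -12)
R(C) = -12
R(S(6))*Q(-34) = -12/(-34) = -12*(-1/34) = 6/17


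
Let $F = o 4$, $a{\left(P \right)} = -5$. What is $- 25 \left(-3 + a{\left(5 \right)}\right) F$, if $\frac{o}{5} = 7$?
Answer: $28000$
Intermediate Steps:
$o = 35$ ($o = 5 \cdot 7 = 35$)
$F = 140$ ($F = 35 \cdot 4 = 140$)
$- 25 \left(-3 + a{\left(5 \right)}\right) F = - 25 \left(-3 - 5\right) 140 = - 25 \left(\left(-8\right) 140\right) = \left(-25\right) \left(-1120\right) = 28000$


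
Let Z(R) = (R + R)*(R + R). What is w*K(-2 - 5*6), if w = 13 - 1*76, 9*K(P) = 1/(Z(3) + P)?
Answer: -7/4 ≈ -1.7500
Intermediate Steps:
Z(R) = 4*R**2 (Z(R) = (2*R)*(2*R) = 4*R**2)
K(P) = 1/(9*(36 + P)) (K(P) = 1/(9*(4*3**2 + P)) = 1/(9*(4*9 + P)) = 1/(9*(36 + P)))
w = -63 (w = 13 - 76 = -63)
w*K(-2 - 5*6) = -7/(36 + (-2 - 5*6)) = -7/(36 + (-2 - 30)) = -7/(36 - 32) = -7/4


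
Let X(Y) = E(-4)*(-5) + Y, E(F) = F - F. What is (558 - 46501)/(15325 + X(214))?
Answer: -45943/15539 ≈ -2.9566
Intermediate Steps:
E(F) = 0
X(Y) = Y (X(Y) = 0*(-5) + Y = 0 + Y = Y)
(558 - 46501)/(15325 + X(214)) = (558 - 46501)/(15325 + 214) = -45943/15539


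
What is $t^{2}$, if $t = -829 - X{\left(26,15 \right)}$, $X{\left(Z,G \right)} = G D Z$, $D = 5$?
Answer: $7722841$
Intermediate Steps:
$X{\left(Z,G \right)} = 5 G Z$ ($X{\left(Z,G \right)} = G 5 Z = 5 G Z$)
$t = -2779$ ($t = -829 - 5 \cdot 15 \cdot 26 = -829 - 1950 = -2779$)
$t^{2} = \left(-2779\right)^{2} = 7722841$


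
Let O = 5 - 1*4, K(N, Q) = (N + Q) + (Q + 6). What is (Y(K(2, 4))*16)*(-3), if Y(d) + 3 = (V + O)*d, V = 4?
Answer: -3696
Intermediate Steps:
K(N, Q) = 6 + N + 2*Q (K(N, Q) = (N + Q) + (6 + Q) = 6 + N + 2*Q)
O = 1 (O = 5 - 4 = 1)
Y(d) = -3 + 5*d (Y(d) = -3 + (4 + 1)*d = -3 + 5*d)
(Y(K(2, 4))*16)*(-3) = ((-3 + 5*(6 + 2 + 2*4))*16)*(-3) = ((-3 + 5*(6 + 2 + 8))*16)*(-3) = ((-3 + 5*16)*16)*(-3) = ((-3 + 80)*16)*(-3) = (77*16)*(-3) = 1232*(-3) = -3696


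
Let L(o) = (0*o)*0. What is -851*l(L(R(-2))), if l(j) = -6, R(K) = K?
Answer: 5106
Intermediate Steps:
L(o) = 0 (L(o) = 0*0 = 0)
-851*l(L(R(-2))) = -851*(-6) = 5106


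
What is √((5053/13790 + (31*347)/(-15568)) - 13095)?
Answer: I*√192457300678907145/3833620 ≈ 114.43*I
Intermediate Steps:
√((5053/13790 + (31*347)/(-15568)) - 13095) = √((5053*(1/13790) + 10757*(-1/15568)) - 13095) = √((5053/13790 - 10757/15568) - 13095) = √(-4976709/15334480 - 13095) = √(-200809992309/15334480) = I*√192457300678907145/3833620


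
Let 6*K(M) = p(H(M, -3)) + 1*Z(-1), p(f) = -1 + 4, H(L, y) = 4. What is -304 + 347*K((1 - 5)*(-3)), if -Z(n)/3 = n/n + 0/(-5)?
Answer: -304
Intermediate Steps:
Z(n) = -3 (Z(n) = -3*(n/n + 0/(-5)) = -3*(1 + 0*(-1/5)) = -3*(1 + 0) = -3*1 = -3)
p(f) = 3
K(M) = 0 (K(M) = (3 + 1*(-3))/6 = (3 - 3)/6 = (1/6)*0 = 0)
-304 + 347*K((1 - 5)*(-3)) = -304 + 347*0 = -304 + 0 = -304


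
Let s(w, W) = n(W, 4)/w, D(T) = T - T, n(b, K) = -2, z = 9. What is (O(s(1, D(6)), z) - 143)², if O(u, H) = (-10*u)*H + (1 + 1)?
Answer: 1521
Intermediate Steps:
D(T) = 0
s(w, W) = -2/w
O(u, H) = 2 - 10*H*u (O(u, H) = -10*H*u + 2 = 2 - 10*H*u)
(O(s(1, D(6)), z) - 143)² = ((2 - 10*9*(-2/1)) - 143)² = ((2 - 10*9*(-2*1)) - 143)² = ((2 - 10*9*(-2)) - 143)² = ((2 + 180) - 143)² = (182 - 143)² = 39² = 1521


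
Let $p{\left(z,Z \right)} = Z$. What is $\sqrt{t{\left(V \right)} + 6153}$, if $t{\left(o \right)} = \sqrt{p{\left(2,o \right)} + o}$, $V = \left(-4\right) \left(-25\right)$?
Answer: $\sqrt{6153 + 10 \sqrt{2}} \approx 78.531$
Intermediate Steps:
$V = 100$
$t{\left(o \right)} = \sqrt{2} \sqrt{o}$ ($t{\left(o \right)} = \sqrt{o + o} = \sqrt{2 o} = \sqrt{2} \sqrt{o}$)
$\sqrt{t{\left(V \right)} + 6153} = \sqrt{\sqrt{2} \sqrt{100} + 6153} = \sqrt{\sqrt{2} \cdot 10 + 6153} = \sqrt{10 \sqrt{2} + 6153} = \sqrt{6153 + 10 \sqrt{2}}$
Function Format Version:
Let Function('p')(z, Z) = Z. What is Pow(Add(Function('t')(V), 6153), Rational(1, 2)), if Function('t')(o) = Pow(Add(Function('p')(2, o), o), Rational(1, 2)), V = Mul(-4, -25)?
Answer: Pow(Add(6153, Mul(10, Pow(2, Rational(1, 2)))), Rational(1, 2)) ≈ 78.531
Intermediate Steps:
V = 100
Function('t')(o) = Mul(Pow(2, Rational(1, 2)), Pow(o, Rational(1, 2))) (Function('t')(o) = Pow(Add(o, o), Rational(1, 2)) = Pow(Mul(2, o), Rational(1, 2)) = Mul(Pow(2, Rational(1, 2)), Pow(o, Rational(1, 2))))
Pow(Add(Function('t')(V), 6153), Rational(1, 2)) = Pow(Add(Mul(Pow(2, Rational(1, 2)), Pow(100, Rational(1, 2))), 6153), Rational(1, 2)) = Pow(Add(Mul(Pow(2, Rational(1, 2)), 10), 6153), Rational(1, 2)) = Pow(Add(Mul(10, Pow(2, Rational(1, 2))), 6153), Rational(1, 2)) = Pow(Add(6153, Mul(10, Pow(2, Rational(1, 2)))), Rational(1, 2))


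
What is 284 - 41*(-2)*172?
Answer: 14388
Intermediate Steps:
284 - 41*(-2)*172 = 284 + 82*172 = 284 + 14104 = 14388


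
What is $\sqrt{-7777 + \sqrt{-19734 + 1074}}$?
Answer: $\sqrt{-7777 + 2 i \sqrt{4665}} \approx 0.7745 + 88.191 i$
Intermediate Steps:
$\sqrt{-7777 + \sqrt{-19734 + 1074}} = \sqrt{-7777 + \sqrt{-18660}} = \sqrt{-7777 + 2 i \sqrt{4665}}$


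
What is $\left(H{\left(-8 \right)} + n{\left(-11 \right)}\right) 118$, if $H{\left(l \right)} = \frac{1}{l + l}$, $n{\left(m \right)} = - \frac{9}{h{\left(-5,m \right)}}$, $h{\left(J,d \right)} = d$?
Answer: $\frac{7847}{88} \approx 89.17$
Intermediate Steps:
$n{\left(m \right)} = - \frac{9}{m}$
$H{\left(l \right)} = \frac{1}{2 l}$
$\left(H{\left(-8 \right)} + n{\left(-11 \right)}\right) 118 = \left(\frac{1}{2 \left(-8\right)} - \frac{9}{-11}\right) 118 = \left(\frac{1}{2} \left(- \frac{1}{8}\right) - - \frac{9}{11}\right) 118 = \left(- \frac{1}{16} + \frac{9}{11}\right) 118 = \frac{133}{176} \cdot 118 = \frac{7847}{88}$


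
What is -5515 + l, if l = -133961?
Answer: -139476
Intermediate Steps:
-5515 + l = -5515 - 133961 = -139476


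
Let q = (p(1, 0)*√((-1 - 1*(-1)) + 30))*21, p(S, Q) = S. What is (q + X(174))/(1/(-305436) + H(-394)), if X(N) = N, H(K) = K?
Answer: -53145864/120341785 - 6414156*√30/120341785 ≈ -0.73356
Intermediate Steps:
q = 21*√30 (q = (1*√((-1 - 1*(-1)) + 30))*21 = (1*√((-1 + 1) + 30))*21 = (1*√(0 + 30))*21 = (1*√30)*21 = √30*21 = 21*√30 ≈ 115.02)
(q + X(174))/(1/(-305436) + H(-394)) = (21*√30 + 174)/(1/(-305436) - 394) = (174 + 21*√30)/(-1/305436 - 394) = (174 + 21*√30)/(-120341785/305436) = (174 + 21*√30)*(-305436/120341785) = -53145864/120341785 - 6414156*√30/120341785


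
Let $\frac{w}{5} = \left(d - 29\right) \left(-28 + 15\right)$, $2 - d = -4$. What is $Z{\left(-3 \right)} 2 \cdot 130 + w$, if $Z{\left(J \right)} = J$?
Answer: $715$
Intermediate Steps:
$d = 6$ ($d = 2 - -4 = 2 + 4 = 6$)
$w = 1495$ ($w = 5 \left(6 - 29\right) \left(-28 + 15\right) = 5 \left(\left(-23\right) \left(-13\right)\right) = 5 \cdot 299 = 1495$)
$Z{\left(-3 \right)} 2 \cdot 130 + w = \left(-3\right) 2 \cdot 130 + 1495 = \left(-6\right) 130 + 1495 = -780 + 1495 = 715$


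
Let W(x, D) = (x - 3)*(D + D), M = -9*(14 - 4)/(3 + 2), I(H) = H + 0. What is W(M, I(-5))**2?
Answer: 44100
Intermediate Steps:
I(H) = H
M = -18 (M = -9/(5/10) = -9/(5*(1/10)) = -9/1/2 = -9*2 = -18)
W(x, D) = 2*D*(-3 + x) (W(x, D) = (-3 + x)*(2*D) = 2*D*(-3 + x))
W(M, I(-5))**2 = (2*(-5)*(-3 - 18))**2 = (2*(-5)*(-21))**2 = 210**2 = 44100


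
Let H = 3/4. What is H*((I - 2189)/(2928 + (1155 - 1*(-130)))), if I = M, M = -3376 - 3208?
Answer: -26319/16852 ≈ -1.5618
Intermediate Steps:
M = -6584
I = -6584
H = ¾ (H = 3*(¼) = ¾ ≈ 0.75000)
H*((I - 2189)/(2928 + (1155 - 1*(-130)))) = 3*((-6584 - 2189)/(2928 + (1155 - 1*(-130))))/4 = 3*(-8773/(2928 + (1155 + 130)))/4 = 3*(-8773/(2928 + 1285))/4 = 3*(-8773/4213)/4 = 3*(-8773*1/4213)/4 = (¾)*(-8773/4213) = -26319/16852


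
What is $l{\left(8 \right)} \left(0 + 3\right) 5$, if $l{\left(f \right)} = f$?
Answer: $120$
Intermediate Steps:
$l{\left(8 \right)} \left(0 + 3\right) 5 = 8 \left(0 + 3\right) 5 = 8 \cdot 3 \cdot 5 = 8 \cdot 15 = 120$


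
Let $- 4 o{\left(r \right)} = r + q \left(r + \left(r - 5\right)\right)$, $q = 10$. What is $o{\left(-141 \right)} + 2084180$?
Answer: $\frac{8339731}{4} \approx 2.0849 \cdot 10^{6}$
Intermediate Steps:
$o{\left(r \right)} = \frac{25}{2} - \frac{21 r}{4}$ ($o{\left(r \right)} = - \frac{r + 10 \left(r + \left(r - 5\right)\right)}{4} = - \frac{r + 10 \left(r + \left(-5 + r\right)\right)}{4} = - \frac{r + 10 \left(-5 + 2 r\right)}{4} = - \frac{r + \left(-50 + 20 r\right)}{4} = - \frac{-50 + 21 r}{4} = \frac{25}{2} - \frac{21 r}{4}$)
$o{\left(-141 \right)} + 2084180 = \left(\frac{25}{2} - - \frac{2961}{4}\right) + 2084180 = \left(\frac{25}{2} + \frac{2961}{4}\right) + 2084180 = \frac{3011}{4} + 2084180 = \frac{8339731}{4}$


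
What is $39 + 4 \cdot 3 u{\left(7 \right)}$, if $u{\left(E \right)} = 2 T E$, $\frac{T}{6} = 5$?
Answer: $5079$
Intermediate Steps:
$T = 30$ ($T = 6 \cdot 5 = 30$)
$u{\left(E \right)} = 60 E$ ($u{\left(E \right)} = 2 \cdot 30 E = 60 E$)
$39 + 4 \cdot 3 u{\left(7 \right)} = 39 + 4 \cdot 3 \cdot 60 \cdot 7 = 39 + 12 \cdot 420 = 39 + 5040 = 5079$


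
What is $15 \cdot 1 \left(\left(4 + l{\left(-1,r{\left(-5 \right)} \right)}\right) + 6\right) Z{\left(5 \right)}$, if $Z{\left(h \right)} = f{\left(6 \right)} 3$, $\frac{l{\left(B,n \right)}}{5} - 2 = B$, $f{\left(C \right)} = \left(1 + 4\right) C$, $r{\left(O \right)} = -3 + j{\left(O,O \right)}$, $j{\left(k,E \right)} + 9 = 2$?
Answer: $20250$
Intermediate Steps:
$j{\left(k,E \right)} = -7$ ($j{\left(k,E \right)} = -9 + 2 = -7$)
$r{\left(O \right)} = -10$ ($r{\left(O \right)} = -3 - 7 = -10$)
$f{\left(C \right)} = 5 C$
$l{\left(B,n \right)} = 10 + 5 B$
$Z{\left(h \right)} = 90$ ($Z{\left(h \right)} = 5 \cdot 6 \cdot 3 = 30 \cdot 3 = 90$)
$15 \cdot 1 \left(\left(4 + l{\left(-1,r{\left(-5 \right)} \right)}\right) + 6\right) Z{\left(5 \right)} = 15 \cdot 1 \left(\left(4 + \left(10 + 5 \left(-1\right)\right)\right) + 6\right) 90 = 15 \cdot 1 \left(\left(4 + \left(10 - 5\right)\right) + 6\right) 90 = 15 \cdot 1 \left(\left(4 + 5\right) + 6\right) 90 = 15 \cdot 1 \left(9 + 6\right) 90 = 15 \cdot 1 \cdot 15 \cdot 90 = 15 \cdot 15 \cdot 90 = 225 \cdot 90 = 20250$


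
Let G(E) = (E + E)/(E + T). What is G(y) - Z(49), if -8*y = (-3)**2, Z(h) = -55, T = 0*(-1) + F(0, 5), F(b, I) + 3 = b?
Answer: 611/11 ≈ 55.545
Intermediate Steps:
F(b, I) = -3 + b
T = -3 (T = 0*(-1) + (-3 + 0) = 0 - 3 = -3)
y = -9/8 (y = -1/8*(-3)**2 = -1/8*9 = -9/8 ≈ -1.1250)
G(E) = 2*E/(-3 + E) (G(E) = (E + E)/(E - 3) = (2*E)/(-3 + E) = 2*E/(-3 + E))
G(y) - Z(49) = 2*(-9/8)/(-3 - 9/8) - 1*(-55) = 2*(-9/8)/(-33/8) + 55 = 2*(-9/8)*(-8/33) + 55 = 6/11 + 55 = 611/11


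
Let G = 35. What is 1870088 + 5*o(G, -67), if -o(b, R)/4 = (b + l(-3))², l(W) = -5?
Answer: 1852088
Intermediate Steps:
o(b, R) = -4*(-5 + b)² (o(b, R) = -4*(b - 5)² = -4*(-5 + b)²)
1870088 + 5*o(G, -67) = 1870088 + 5*(-4*(-5 + 35)²) = 1870088 + 5*(-4*30²) = 1870088 + 5*(-4*900) = 1870088 + 5*(-3600) = 1870088 - 18000 = 1852088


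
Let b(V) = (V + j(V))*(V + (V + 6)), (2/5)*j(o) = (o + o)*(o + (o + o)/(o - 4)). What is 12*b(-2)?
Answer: 272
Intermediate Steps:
j(o) = 5*o*(o + 2*o/(-4 + o)) (j(o) = 5*((o + o)*(o + (o + o)/(o - 4)))/2 = 5*((2*o)*(o + (2*o)/(-4 + o)))/2 = 5*((2*o)*(o + 2*o/(-4 + o)))/2 = 5*(2*o*(o + 2*o/(-4 + o)))/2 = 5*o*(o + 2*o/(-4 + o)))
b(V) = (6 + 2*V)*(V + 5*V²*(-2 + V)/(-4 + V)) (b(V) = (V + 5*V²*(-2 + V)/(-4 + V))*(V + (V + 6)) = (V + 5*V²*(-2 + V)/(-4 + V))*(V + (6 + V)) = (V + 5*V²*(-2 + V)/(-4 + V))*(6 + 2*V) = (6 + 2*V)*(V + 5*V²*(-2 + V)/(-4 + V)))
12*b(-2) = 12*(2*(-2)*(-12 - 31*(-2) + 5*(-2)³ + 6*(-2)²)/(-4 - 2)) = 12*(2*(-2)*(-12 + 62 + 5*(-8) + 6*4)/(-6)) = 12*(2*(-2)*(-⅙)*(-12 + 62 - 40 + 24)) = 12*(2*(-2)*(-⅙)*34) = 12*(68/3) = 272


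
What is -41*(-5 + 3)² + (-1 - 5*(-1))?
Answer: -160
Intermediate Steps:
-41*(-5 + 3)² + (-1 - 5*(-1)) = -41*(-2)² + (-1 + 5) = -41*4 + 4 = -164 + 4 = -160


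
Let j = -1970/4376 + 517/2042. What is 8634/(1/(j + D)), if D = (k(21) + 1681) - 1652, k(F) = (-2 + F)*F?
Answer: 4125712249269/1116974 ≈ 3.6937e+6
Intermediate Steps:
k(F) = F*(-2 + F)
D = 428 (D = (21*(-2 + 21) + 1681) - 1652 = (21*19 + 1681) - 1652 = (399 + 1681) - 1652 = 2080 - 1652 = 428)
j = -440087/2233948 (j = -1970*1/4376 + 517*(1/2042) = -985/2188 + 517/2042 = -440087/2233948 ≈ -0.19700)
8634/(1/(j + D)) = 8634/(1/(-440087/2233948 + 428)) = 8634/(1/(955689657/2233948)) = 8634/(2233948/955689657) = 8634*(955689657/2233948) = 4125712249269/1116974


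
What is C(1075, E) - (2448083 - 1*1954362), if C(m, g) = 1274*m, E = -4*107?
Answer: 875829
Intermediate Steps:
E = -428
C(1075, E) - (2448083 - 1*1954362) = 1274*1075 - (2448083 - 1*1954362) = 1369550 - (2448083 - 1954362) = 1369550 - 1*493721 = 1369550 - 493721 = 875829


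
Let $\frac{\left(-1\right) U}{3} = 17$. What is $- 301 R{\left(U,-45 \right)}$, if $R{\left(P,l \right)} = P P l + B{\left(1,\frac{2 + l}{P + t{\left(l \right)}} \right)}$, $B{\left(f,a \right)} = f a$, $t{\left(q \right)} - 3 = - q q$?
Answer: $\frac{73032906842}{2073} \approx 3.5231 \cdot 10^{7}$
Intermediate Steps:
$t{\left(q \right)} = 3 - q^{2}$ ($t{\left(q \right)} = 3 + - q q = 3 - q^{2}$)
$U = -51$ ($U = \left(-3\right) 17 = -51$)
$B{\left(f,a \right)} = a f$
$R{\left(P,l \right)} = l P^{2} + \frac{2 + l}{3 + P - l^{2}}$ ($R{\left(P,l \right)} = P P l + \frac{2 + l}{P - \left(-3 + l^{2}\right)} 1 = P^{2} l + \frac{2 + l}{3 + P - l^{2}} \cdot 1 = l P^{2} + \frac{2 + l}{3 + P - l^{2}} \cdot 1 = l P^{2} + \frac{2 + l}{3 + P - l^{2}}$)
$- 301 R{\left(U,-45 \right)} = - 301 \frac{2 - 45 - 45 \left(-51\right)^{2} \left(3 - 51 - \left(-45\right)^{2}\right)}{3 - 51 - \left(-45\right)^{2}} = - 301 \frac{2 - 45 - 117045 \left(3 - 51 - 2025\right)}{3 - 51 - 2025} = - 301 \frac{2 - 45 - 117045 \left(-2073\right)}{-2073} = - 301 \left(- \frac{2 - 45 + 242634285}{2073}\right) = - 301 \left(\left(- \frac{1}{2073}\right) 242634242\right) = \left(-301\right) \left(- \frac{242634242}{2073}\right) = \frac{73032906842}{2073}$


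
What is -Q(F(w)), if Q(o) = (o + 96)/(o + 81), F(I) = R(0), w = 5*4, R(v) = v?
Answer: -32/27 ≈ -1.1852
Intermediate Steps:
w = 20
F(I) = 0
Q(o) = (96 + o)/(81 + o)
-Q(F(w)) = -(96 + 0)/(81 + 0) = -96/81 = -1*32/27 = -32/27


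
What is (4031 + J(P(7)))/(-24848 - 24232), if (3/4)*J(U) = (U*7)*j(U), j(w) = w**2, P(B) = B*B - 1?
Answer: -1036223/49080 ≈ -21.113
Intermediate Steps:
P(B) = -1 + B**2 (P(B) = B**2 - 1 = -1 + B**2)
J(U) = 28*U**3/3 (J(U) = 4*((U*7)*U**2)/3 = 4*((7*U)*U**2)/3 = 4*(7*U**3)/3 = 28*U**3/3)
(4031 + J(P(7)))/(-24848 - 24232) = (4031 + 28*(-1 + 7**2)**3/3)/(-24848 - 24232) = (4031 + 28*(-1 + 49)**3/3)/(-49080) = (4031 + (28/3)*48**3)*(-1/49080) = (4031 + (28/3)*110592)*(-1/49080) = (4031 + 1032192)*(-1/49080) = 1036223*(-1/49080) = -1036223/49080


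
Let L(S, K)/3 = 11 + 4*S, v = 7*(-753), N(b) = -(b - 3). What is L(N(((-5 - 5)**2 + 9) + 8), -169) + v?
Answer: -6606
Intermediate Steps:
N(b) = 3 - b (N(b) = -(-3 + b) = 3 - b)
v = -5271
L(S, K) = 33 + 12*S (L(S, K) = 3*(11 + 4*S) = 33 + 12*S)
L(N(((-5 - 5)**2 + 9) + 8), -169) + v = (33 + 12*(3 - (((-5 - 5)**2 + 9) + 8))) - 5271 = (33 + 12*(3 - (((-10)**2 + 9) + 8))) - 5271 = (33 + 12*(3 - ((100 + 9) + 8))) - 5271 = (33 + 12*(3 - (109 + 8))) - 5271 = (33 + 12*(3 - 1*117)) - 5271 = (33 + 12*(3 - 117)) - 5271 = (33 + 12*(-114)) - 5271 = (33 - 1368) - 5271 = -1335 - 5271 = -6606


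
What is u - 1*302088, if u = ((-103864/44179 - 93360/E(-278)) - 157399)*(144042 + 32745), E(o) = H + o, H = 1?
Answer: -339803787734165739/12237583 ≈ -2.7767e+10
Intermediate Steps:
E(o) = 1 + o
u = -339800090907192435/12237583 (u = ((-103864/44179 - 93360/(1 - 278)) - 157399)*(144042 + 32745) = ((-103864*1/44179 - 93360/(-277)) - 157399)*176787 = ((-103864/44179 - 93360*(-1/277)) - 157399)*176787 = ((-103864/44179 + 93360/277) - 157399)*176787 = (4095781112/12237583 - 157399)*176787 = -1922087545505/12237583*176787 = -339800090907192435/12237583 ≈ -2.7767e+10)
u - 1*302088 = -339800090907192435/12237583 - 1*302088 = -339800090907192435/12237583 - 302088 = -339803787734165739/12237583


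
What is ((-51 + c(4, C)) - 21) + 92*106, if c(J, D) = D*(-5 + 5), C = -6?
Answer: 9680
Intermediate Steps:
c(J, D) = 0 (c(J, D) = D*0 = 0)
((-51 + c(4, C)) - 21) + 92*106 = ((-51 + 0) - 21) + 92*106 = (-51 - 21) + 9752 = -72 + 9752 = 9680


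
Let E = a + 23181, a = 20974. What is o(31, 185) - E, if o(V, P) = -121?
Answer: -44276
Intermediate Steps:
E = 44155 (E = 20974 + 23181 = 44155)
o(31, 185) - E = -121 - 1*44155 = -121 - 44155 = -44276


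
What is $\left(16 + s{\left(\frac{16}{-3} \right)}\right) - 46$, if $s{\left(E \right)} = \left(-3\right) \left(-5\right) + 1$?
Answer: $-14$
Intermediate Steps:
$s{\left(E \right)} = 16$ ($s{\left(E \right)} = 15 + 1 = 16$)
$\left(16 + s{\left(\frac{16}{-3} \right)}\right) - 46 = \left(16 + 16\right) - 46 = 32 - 46 = -14$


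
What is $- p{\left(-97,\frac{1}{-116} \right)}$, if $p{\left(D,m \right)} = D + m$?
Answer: $\frac{11253}{116} \approx 97.009$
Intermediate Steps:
$- p{\left(-97,\frac{1}{-116} \right)} = - (-97 + \frac{1}{-116}) = - (-97 - \frac{1}{116}) = \left(-1\right) \left(- \frac{11253}{116}\right) = \frac{11253}{116}$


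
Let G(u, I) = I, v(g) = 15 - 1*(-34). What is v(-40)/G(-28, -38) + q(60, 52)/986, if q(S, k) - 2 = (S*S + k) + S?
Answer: 46409/18734 ≈ 2.4773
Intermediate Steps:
v(g) = 49 (v(g) = 15 + 34 = 49)
q(S, k) = 2 + S + k + S² (q(S, k) = 2 + ((S*S + k) + S) = 2 + ((S² + k) + S) = 2 + ((k + S²) + S) = 2 + (S + k + S²) = 2 + S + k + S²)
v(-40)/G(-28, -38) + q(60, 52)/986 = 49/(-38) + (2 + 60 + 52 + 60²)/986 = 49*(-1/38) + (2 + 60 + 52 + 3600)*(1/986) = -49/38 + 3714*(1/986) = -49/38 + 1857/493 = 46409/18734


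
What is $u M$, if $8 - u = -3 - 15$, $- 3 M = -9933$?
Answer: $86086$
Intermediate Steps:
$M = 3311$ ($M = \left(- \frac{1}{3}\right) \left(-9933\right) = 3311$)
$u = 26$ ($u = 8 - \left(-3 - 15\right) = 8 - -18 = 8 + 18 = 26$)
$u M = 26 \cdot 3311 = 86086$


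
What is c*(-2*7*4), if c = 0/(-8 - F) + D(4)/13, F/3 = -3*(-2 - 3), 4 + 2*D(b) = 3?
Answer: 28/13 ≈ 2.1538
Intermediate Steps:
D(b) = -1/2 (D(b) = -2 + (1/2)*3 = -2 + 3/2 = -1/2)
F = 45 (F = 3*(-3*(-2 - 3)) = 3*(-3*(-5)) = 3*15 = 45)
c = -1/26 (c = 0/(-8 - 1*45) - 1/2/13 = 0/(-8 - 45) - 1/2*1/13 = 0/(-53) - 1/26 = 0*(-1/53) - 1/26 = 0 - 1/26 = -1/26 ≈ -0.038462)
c*(-2*7*4) = -(-2*7)*4/26 = -(-7)*4/13 = -1/26*(-56) = 28/13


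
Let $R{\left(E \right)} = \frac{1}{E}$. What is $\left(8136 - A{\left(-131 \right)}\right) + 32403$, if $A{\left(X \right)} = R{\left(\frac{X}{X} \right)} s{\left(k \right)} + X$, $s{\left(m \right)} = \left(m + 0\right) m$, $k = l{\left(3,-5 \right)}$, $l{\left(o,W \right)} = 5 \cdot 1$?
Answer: $40645$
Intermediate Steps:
$l{\left(o,W \right)} = 5$
$k = 5$
$s{\left(m \right)} = m^{2}$ ($s{\left(m \right)} = m m = m^{2}$)
$A{\left(X \right)} = 25 + X$ ($A{\left(X \right)} = \frac{5^{2}}{X \frac{1}{X}} + X = 1^{-1} \cdot 25 + X = 1 \cdot 25 + X = 25 + X$)
$\left(8136 - A{\left(-131 \right)}\right) + 32403 = \left(8136 - \left(25 - 131\right)\right) + 32403 = \left(8136 - -106\right) + 32403 = \left(8136 + 106\right) + 32403 = 8242 + 32403 = 40645$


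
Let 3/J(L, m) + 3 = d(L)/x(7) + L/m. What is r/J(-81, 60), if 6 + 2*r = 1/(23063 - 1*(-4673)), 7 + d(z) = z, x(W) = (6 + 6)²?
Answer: 29721719/5990976 ≈ 4.9611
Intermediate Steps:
x(W) = 144 (x(W) = 12² = 144)
d(z) = -7 + z
r = -166415/55472 (r = -3 + 1/(2*(23063 - 1*(-4673))) = -3 + 1/(2*(23063 + 4673)) = -3 + (½)/27736 = -3 + (½)*(1/27736) = -3 + 1/55472 = -166415/55472 ≈ -3.0000)
J(L, m) = 3/(-439/144 + L/144 + L/m) (J(L, m) = 3/(-3 + ((-7 + L)/144 + L/m)) = 3/(-3 + ((-7 + L)*(1/144) + L/m)) = 3/(-3 + ((-7/144 + L/144) + L/m)) = 3/(-3 + (-7/144 + L/144 + L/m)) = 3/(-439/144 + L/144 + L/m))
r/J(-81, 60) = -166415/(55472*(432*60/(-439*60 + 144*(-81) - 81*60))) = -166415/(55472*(432*60/(-26340 - 11664 - 4860))) = -166415/(55472*(432*60/(-42864))) = -166415/(55472*(432*60*(-1/42864))) = -166415/(55472*(-540/893)) = -166415/55472*(-893/540) = 29721719/5990976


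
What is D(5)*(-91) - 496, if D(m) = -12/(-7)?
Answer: -652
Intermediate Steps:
D(m) = 12/7 (D(m) = -12*(-1/7) = 12/7)
D(5)*(-91) - 496 = (12/7)*(-91) - 496 = -156 - 496 = -652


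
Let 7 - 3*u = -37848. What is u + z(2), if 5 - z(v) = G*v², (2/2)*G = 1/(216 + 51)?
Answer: 3370426/267 ≈ 12623.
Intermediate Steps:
u = 37855/3 (u = 7/3 - ⅓*(-37848) = 7/3 + 12616 = 37855/3 ≈ 12618.)
G = 1/267 (G = 1/(216 + 51) = 1/267 ≈ 0.0037453)
z(v) = 5 - v²/267
u + z(2) = 37855/3 + (5 - 1/267*2²) = 37855/3 + (5 - 1/267*4) = 37855/3 + (5 - 4/267) = 37855/3 + 1331/267 = 3370426/267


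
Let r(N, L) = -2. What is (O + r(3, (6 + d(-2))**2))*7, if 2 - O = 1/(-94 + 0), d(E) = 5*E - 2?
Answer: 7/94 ≈ 0.074468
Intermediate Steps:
d(E) = -2 + 5*E
O = 189/94 (O = 2 - 1/(-94 + 0) = 2 - 1/(-94) = 2 - 1*(-1/94) = 2 + 1/94 = 189/94 ≈ 2.0106)
(O + r(3, (6 + d(-2))**2))*7 = (189/94 - 2)*7 = (1/94)*7 = 7/94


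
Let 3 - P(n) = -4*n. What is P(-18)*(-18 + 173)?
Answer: -10695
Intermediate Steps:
P(n) = 3 + 4*n (P(n) = 3 - (-1)*4*n = 3 - (-4)*n = 3 + 4*n)
P(-18)*(-18 + 173) = (3 + 4*(-18))*(-18 + 173) = (3 - 72)*155 = -69*155 = -10695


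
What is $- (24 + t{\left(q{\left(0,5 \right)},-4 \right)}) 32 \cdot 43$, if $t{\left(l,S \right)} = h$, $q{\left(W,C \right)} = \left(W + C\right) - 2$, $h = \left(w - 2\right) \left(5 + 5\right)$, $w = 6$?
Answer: $-88064$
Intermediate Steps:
$h = 40$ ($h = \left(6 - 2\right) \left(5 + 5\right) = 4 \cdot 10 = 40$)
$q{\left(W,C \right)} = -2 + C + W$ ($q{\left(W,C \right)} = \left(C + W\right) - 2 = -2 + C + W$)
$t{\left(l,S \right)} = 40$
$- (24 + t{\left(q{\left(0,5 \right)},-4 \right)}) 32 \cdot 43 = - (24 + 40) 32 \cdot 43 = \left(-1\right) 64 \cdot 32 \cdot 43 = \left(-64\right) 32 \cdot 43 = \left(-2048\right) 43 = -88064$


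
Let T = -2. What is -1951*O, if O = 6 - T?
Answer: -15608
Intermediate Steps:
O = 8 (O = 6 - 1*(-2) = 6 + 2 = 8)
-1951*O = -1951*8 = -15608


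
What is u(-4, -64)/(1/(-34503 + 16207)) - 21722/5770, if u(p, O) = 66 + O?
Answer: -105578781/2885 ≈ -36596.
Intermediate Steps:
u(-4, -64)/(1/(-34503 + 16207)) - 21722/5770 = (66 - 64)/(1/(-34503 + 16207)) - 21722/5770 = 2/(1/(-18296)) - 21722*1/5770 = 2/(-1/18296) - 10861/2885 = 2*(-18296) - 10861/2885 = -36592 - 10861/2885 = -105578781/2885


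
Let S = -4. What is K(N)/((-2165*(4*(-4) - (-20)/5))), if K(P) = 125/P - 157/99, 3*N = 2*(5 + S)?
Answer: 36811/5144040 ≈ 0.0071561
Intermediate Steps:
N = ⅔ (N = (2*(5 - 4))/3 = (2*1)/3 = (⅓)*2 = ⅔ ≈ 0.66667)
K(P) = -157/99 + 125/P (K(P) = 125/P - 157*1/99 = 125/P - 157/99 = -157/99 + 125/P)
K(N)/((-2165*(4*(-4) - (-20)/5))) = (-157/99 + 125/(⅔))/((-2165*(4*(-4) - (-20)/5))) = (-157/99 + 125*(3/2))/((-2165*(-16 - (-20)/5))) = (-157/99 + 375/2)/((-2165*(-16 - 4*(-1)))) = 36811/(198*((-2165*(-16 + 4)))) = 36811/(198*((-2165*(-12)))) = (36811/198)/25980 = (36811/198)*(1/25980) = 36811/5144040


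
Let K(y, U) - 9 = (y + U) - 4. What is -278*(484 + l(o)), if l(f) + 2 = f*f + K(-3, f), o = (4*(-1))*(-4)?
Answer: -210168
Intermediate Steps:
o = 16 (o = -4*(-4) = 16)
K(y, U) = 5 + U + y (K(y, U) = 9 + ((y + U) - 4) = 9 + ((U + y) - 4) = 9 + (-4 + U + y) = 5 + U + y)
l(f) = f + f² (l(f) = -2 + (f*f + (5 + f - 3)) = -2 + (f² + (2 + f)) = -2 + (2 + f + f²) = f + f²)
-278*(484 + l(o)) = -278*(484 + 16*(1 + 16)) = -278*(484 + 16*17) = -278*(484 + 272) = -278*756 = -210168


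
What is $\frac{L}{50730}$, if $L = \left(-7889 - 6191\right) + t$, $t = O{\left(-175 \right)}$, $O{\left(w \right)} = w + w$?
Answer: $- \frac{481}{1691} \approx -0.28445$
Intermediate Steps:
$O{\left(w \right)} = 2 w$
$t = -350$ ($t = 2 \left(-175\right) = -350$)
$L = -14430$ ($L = \left(-7889 - 6191\right) - 350 = -14080 - 350 = -14430$)
$\frac{L}{50730} = - \frac{14430}{50730} = \left(-14430\right) \frac{1}{50730} = - \frac{481}{1691}$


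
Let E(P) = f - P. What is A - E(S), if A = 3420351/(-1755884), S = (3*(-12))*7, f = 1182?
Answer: -2521358007/1755884 ≈ -1435.9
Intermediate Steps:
S = -252 (S = -36*7 = -252)
E(P) = 1182 - P
A = -3420351/1755884 (A = 3420351*(-1/1755884) = -3420351/1755884 ≈ -1.9479)
A - E(S) = -3420351/1755884 - (1182 - 1*(-252)) = -3420351/1755884 - (1182 + 252) = -3420351/1755884 - 1*1434 = -3420351/1755884 - 1434 = -2521358007/1755884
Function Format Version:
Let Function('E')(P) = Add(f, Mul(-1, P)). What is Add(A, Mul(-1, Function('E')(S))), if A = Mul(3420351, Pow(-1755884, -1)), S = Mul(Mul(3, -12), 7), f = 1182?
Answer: Rational(-2521358007, 1755884) ≈ -1435.9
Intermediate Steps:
S = -252 (S = Mul(-36, 7) = -252)
Function('E')(P) = Add(1182, Mul(-1, P))
A = Rational(-3420351, 1755884) (A = Mul(3420351, Rational(-1, 1755884)) = Rational(-3420351, 1755884) ≈ -1.9479)
Add(A, Mul(-1, Function('E')(S))) = Add(Rational(-3420351, 1755884), Mul(-1, Add(1182, Mul(-1, -252)))) = Add(Rational(-3420351, 1755884), Mul(-1, Add(1182, 252))) = Add(Rational(-3420351, 1755884), Mul(-1, 1434)) = Add(Rational(-3420351, 1755884), -1434) = Rational(-2521358007, 1755884)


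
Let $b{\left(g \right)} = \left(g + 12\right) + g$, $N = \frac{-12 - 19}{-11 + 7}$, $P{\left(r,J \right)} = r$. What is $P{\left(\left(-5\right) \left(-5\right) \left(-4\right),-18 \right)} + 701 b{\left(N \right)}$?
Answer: $\frac{38355}{2} \approx 19178.0$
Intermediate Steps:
$N = \frac{31}{4}$ ($N = - \frac{31}{-4} = \left(-31\right) \left(- \frac{1}{4}\right) = \frac{31}{4} \approx 7.75$)
$b{\left(g \right)} = 12 + 2 g$ ($b{\left(g \right)} = \left(12 + g\right) + g = 12 + 2 g$)
$P{\left(\left(-5\right) \left(-5\right) \left(-4\right),-18 \right)} + 701 b{\left(N \right)} = \left(-5\right) \left(-5\right) \left(-4\right) + 701 \left(12 + 2 \cdot \frac{31}{4}\right) = 25 \left(-4\right) + 701 \left(12 + \frac{31}{2}\right) = -100 + 701 \cdot \frac{55}{2} = -100 + \frac{38555}{2} = \frac{38355}{2}$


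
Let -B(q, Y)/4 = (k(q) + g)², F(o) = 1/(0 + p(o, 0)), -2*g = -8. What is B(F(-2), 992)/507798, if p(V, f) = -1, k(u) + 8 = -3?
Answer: -98/253899 ≈ -0.00038598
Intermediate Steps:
g = 4 (g = -½*(-8) = 4)
k(u) = -11 (k(u) = -8 - 3 = -11)
F(o) = -1 (F(o) = 1/(0 - 1) = 1/(-1) = -1)
B(q, Y) = -196 (B(q, Y) = -4*(-11 + 4)² = -4*(-7)² = -4*49 = -196)
B(F(-2), 992)/507798 = -196/507798 = -196*1/507798 = -98/253899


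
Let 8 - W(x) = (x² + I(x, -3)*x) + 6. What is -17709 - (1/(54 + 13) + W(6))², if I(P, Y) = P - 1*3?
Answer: -91626990/4489 ≈ -20411.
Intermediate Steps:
I(P, Y) = -3 + P (I(P, Y) = P - 3 = -3 + P)
W(x) = 2 - x² - x*(-3 + x) (W(x) = 8 - ((x² + (-3 + x)*x) + 6) = 8 - ((x² + x*(-3 + x)) + 6) = 8 - (6 + x² + x*(-3 + x)) = 8 + (-6 - x² - x*(-3 + x)) = 2 - x² - x*(-3 + x))
-17709 - (1/(54 + 13) + W(6))² = -17709 - (1/(54 + 13) + (2 - 1*6² - 1*6*(-3 + 6)))² = -17709 - (1/67 + (2 - 1*36 - 1*6*3))² = -17709 - (1/67 + (2 - 36 - 18))² = -17709 - (1/67 - 52)² = -17709 - (-3483/67)² = -17709 - 1*12131289/4489 = -17709 - 12131289/4489 = -91626990/4489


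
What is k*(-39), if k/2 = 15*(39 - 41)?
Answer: 2340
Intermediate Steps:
k = -60 (k = 2*(15*(39 - 41)) = 2*(15*(-2)) = 2*(-30) = -60)
k*(-39) = -60*(-39) = 2340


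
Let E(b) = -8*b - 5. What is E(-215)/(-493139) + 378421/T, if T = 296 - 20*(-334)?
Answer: 186602189679/3440137664 ≈ 54.243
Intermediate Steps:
E(b) = -5 - 8*b
T = 6976 (T = 296 + 6680 = 6976)
E(-215)/(-493139) + 378421/T = (-5 - 8*(-215))/(-493139) + 378421/6976 = (-5 + 1720)*(-1/493139) + 378421*(1/6976) = 1715*(-1/493139) + 378421/6976 = -1715/493139 + 378421/6976 = 186602189679/3440137664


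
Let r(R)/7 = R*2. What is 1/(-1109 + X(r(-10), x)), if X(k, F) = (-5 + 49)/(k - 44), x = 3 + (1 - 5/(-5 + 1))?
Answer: -46/51025 ≈ -0.00090152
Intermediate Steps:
x = 21/4 (x = 3 + (1 - 5/(-4)) = 3 + (1 - ¼*(-5)) = 3 + (1 + 5/4) = 3 + 9/4 = 21/4 ≈ 5.2500)
r(R) = 14*R (r(R) = 7*(R*2) = 7*(2*R) = 14*R)
X(k, F) = 44/(-44 + k)
1/(-1109 + X(r(-10), x)) = 1/(-1109 + 44/(-44 + 14*(-10))) = 1/(-1109 + 44/(-44 - 140)) = 1/(-1109 + 44/(-184)) = 1/(-1109 + 44*(-1/184)) = 1/(-1109 - 11/46) = 1/(-51025/46) = -46/51025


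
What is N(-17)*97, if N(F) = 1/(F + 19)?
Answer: 97/2 ≈ 48.500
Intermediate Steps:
N(F) = 1/(19 + F)
N(-17)*97 = 97/(19 - 17) = 97/2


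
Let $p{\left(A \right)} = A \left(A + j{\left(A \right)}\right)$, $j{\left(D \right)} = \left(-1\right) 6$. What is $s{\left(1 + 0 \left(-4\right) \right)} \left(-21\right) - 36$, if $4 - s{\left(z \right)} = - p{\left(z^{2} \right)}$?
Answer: $-15$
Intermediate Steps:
$j{\left(D \right)} = -6$
$p{\left(A \right)} = A \left(-6 + A\right)$ ($p{\left(A \right)} = A \left(A - 6\right) = A \left(-6 + A\right)$)
$s{\left(z \right)} = 4 + z^{2} \left(-6 + z^{2}\right)$ ($s{\left(z \right)} = 4 - - z^{2} \left(-6 + z^{2}\right) = 4 + z^{2} \left(-6 + z^{2}\right)$)
$s{\left(1 + 0 \left(-4\right) \right)} \left(-21\right) - 36 = \left(4 + \left(1 + 0 \left(-4\right)\right)^{2} \left(-6 + \left(1 + 0 \left(-4\right)\right)^{2}\right)\right) \left(-21\right) - 36 = \left(4 + \left(1 + 0\right)^{2} \left(-6 + \left(1 + 0\right)^{2}\right)\right) \left(-21\right) - 36 = \left(4 + 1^{2} \left(-6 + 1^{2}\right)\right) \left(-21\right) - 36 = \left(4 + 1 \left(-6 + 1\right)\right) \left(-21\right) - 36 = \left(4 + 1 \left(-5\right)\right) \left(-21\right) - 36 = \left(4 - 5\right) \left(-21\right) - 36 = \left(-1\right) \left(-21\right) - 36 = 21 - 36 = -15$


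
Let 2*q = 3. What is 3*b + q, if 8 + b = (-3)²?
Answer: 9/2 ≈ 4.5000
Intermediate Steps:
q = 3/2 (q = (½)*3 = 3/2 ≈ 1.5000)
b = 1 (b = -8 + (-3)² = -8 + 9 = 1)
3*b + q = 3*1 + 3/2 = 3 + 3/2 = 9/2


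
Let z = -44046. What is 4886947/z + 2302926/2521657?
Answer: -12221769432583/111068904222 ≈ -110.04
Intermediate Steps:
4886947/z + 2302926/2521657 = 4886947/(-44046) + 2302926/2521657 = 4886947*(-1/44046) + 2302926*(1/2521657) = -4886947/44046 + 2302926/2521657 = -12221769432583/111068904222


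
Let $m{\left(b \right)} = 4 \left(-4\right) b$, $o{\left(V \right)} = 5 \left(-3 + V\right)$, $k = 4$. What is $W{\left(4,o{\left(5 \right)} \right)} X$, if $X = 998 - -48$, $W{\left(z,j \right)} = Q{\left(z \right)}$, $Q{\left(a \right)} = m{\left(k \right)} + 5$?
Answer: $-61714$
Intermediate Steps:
$o{\left(V \right)} = -15 + 5 V$
$m{\left(b \right)} = - 16 b$
$Q{\left(a \right)} = -59$ ($Q{\left(a \right)} = \left(-16\right) 4 + 5 = -64 + 5 = -59$)
$W{\left(z,j \right)} = -59$
$X = 1046$ ($X = 998 + 48 = 1046$)
$W{\left(4,o{\left(5 \right)} \right)} X = \left(-59\right) 1046 = -61714$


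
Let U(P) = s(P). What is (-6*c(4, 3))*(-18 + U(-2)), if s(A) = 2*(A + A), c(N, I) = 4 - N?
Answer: 0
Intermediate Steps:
s(A) = 4*A (s(A) = 2*(2*A) = 4*A)
U(P) = 4*P
(-6*c(4, 3))*(-18 + U(-2)) = (-6*(4 - 1*4))*(-18 + 4*(-2)) = (-6*(4 - 4))*(-18 - 8) = -6*0*(-26) = 0*(-26) = 0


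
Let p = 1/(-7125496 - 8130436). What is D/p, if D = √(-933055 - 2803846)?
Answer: -15255932*I*√3736901 ≈ -2.9491e+10*I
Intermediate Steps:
p = -1/15255932 (p = 1/(-15255932) = -1/15255932 ≈ -6.5548e-8)
D = I*√3736901 (D = √(-3736901) = I*√3736901 ≈ 1933.1*I)
D/p = (I*√3736901)/(-1/15255932) = (I*√3736901)*(-15255932) = -15255932*I*√3736901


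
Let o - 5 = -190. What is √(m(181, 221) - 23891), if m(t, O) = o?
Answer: 2*I*√6019 ≈ 155.16*I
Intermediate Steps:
o = -185 (o = 5 - 190 = -185)
m(t, O) = -185
√(m(181, 221) - 23891) = √(-185 - 23891) = √(-24076) = 2*I*√6019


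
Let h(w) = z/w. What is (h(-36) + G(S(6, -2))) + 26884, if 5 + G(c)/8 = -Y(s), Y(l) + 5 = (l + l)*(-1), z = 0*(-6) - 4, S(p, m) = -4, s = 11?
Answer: 243541/9 ≈ 27060.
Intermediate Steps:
z = -4 (z = 0 - 4 = -4)
Y(l) = -5 - 2*l (Y(l) = -5 + (l + l)*(-1) = -5 + (2*l)*(-1) = -5 - 2*l)
h(w) = -4/w
G(c) = 176 (G(c) = -40 + 8*(-(-5 - 2*11)) = -40 + 8*(-(-5 - 22)) = -40 + 8*(-1*(-27)) = -40 + 8*27 = -40 + 216 = 176)
(h(-36) + G(S(6, -2))) + 26884 = (-4/(-36) + 176) + 26884 = (-4*(-1/36) + 176) + 26884 = (⅑ + 176) + 26884 = 1585/9 + 26884 = 243541/9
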